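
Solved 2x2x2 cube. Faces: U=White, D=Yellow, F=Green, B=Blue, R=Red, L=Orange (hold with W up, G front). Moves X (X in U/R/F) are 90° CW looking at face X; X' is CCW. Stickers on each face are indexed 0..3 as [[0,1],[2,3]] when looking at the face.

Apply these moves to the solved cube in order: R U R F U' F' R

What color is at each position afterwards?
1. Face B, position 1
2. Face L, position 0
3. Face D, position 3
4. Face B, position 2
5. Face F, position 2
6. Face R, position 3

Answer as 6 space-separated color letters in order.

Answer: W G G Y G R

Derivation:
After move 1 (R): R=RRRR U=WGWG F=GYGY D=YBYB B=WBWB
After move 2 (U): U=WWGG F=RRGY R=WBRR B=OOWB L=GYOO
After move 3 (R): R=RWRB U=WRGY F=RBGB D=YWYO B=GOWB
After move 4 (F): F=GRBB U=WROY R=GWYB D=RRYO L=GYOW
After move 5 (U'): U=RYWO F=GYBB R=GRYB B=GWWB L=GOOW
After move 6 (F'): F=YBGB U=RYGY R=RRRB D=OWYO L=GOOW
After move 7 (R): R=RRBR U=RBGB F=YWGO D=OWYG B=YWYB
Query 1: B[1] = W
Query 2: L[0] = G
Query 3: D[3] = G
Query 4: B[2] = Y
Query 5: F[2] = G
Query 6: R[3] = R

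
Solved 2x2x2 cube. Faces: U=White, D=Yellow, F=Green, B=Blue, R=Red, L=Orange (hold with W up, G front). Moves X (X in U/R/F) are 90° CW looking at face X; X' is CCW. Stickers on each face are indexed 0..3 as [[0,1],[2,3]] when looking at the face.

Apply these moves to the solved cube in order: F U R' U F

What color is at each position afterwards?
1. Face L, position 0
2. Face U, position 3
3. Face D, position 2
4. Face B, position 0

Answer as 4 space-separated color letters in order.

Answer: W W Y G

Derivation:
After move 1 (F): F=GGGG U=WWOO R=WRWR D=RRYY L=OYOY
After move 2 (U): U=OWOW F=WRGG R=BBWR B=OYBB L=GGOY
After move 3 (R'): R=BRBW U=OBOO F=WWGW D=RRYG B=YYRB
After move 4 (U): U=OOOB F=BRGW R=YYBW B=GGRB L=WWOY
After move 5 (F): F=GBWR U=OOYW R=OYBW D=BYYG L=WROR
Query 1: L[0] = W
Query 2: U[3] = W
Query 3: D[2] = Y
Query 4: B[0] = G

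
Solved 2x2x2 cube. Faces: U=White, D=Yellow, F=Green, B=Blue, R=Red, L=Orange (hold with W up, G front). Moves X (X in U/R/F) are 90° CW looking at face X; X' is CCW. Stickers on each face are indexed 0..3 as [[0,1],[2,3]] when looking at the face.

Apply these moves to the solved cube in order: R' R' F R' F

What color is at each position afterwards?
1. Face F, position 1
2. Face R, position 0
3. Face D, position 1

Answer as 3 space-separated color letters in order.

After move 1 (R'): R=RRRR U=WBWB F=GWGW D=YGYG B=YBYB
After move 2 (R'): R=RRRR U=WYWY F=GBGB D=YWYW B=GBGB
After move 3 (F): F=GGBB U=WYOO R=WRYR D=RRYW L=OYOW
After move 4 (R'): R=RRWY U=WGOG F=GYBO D=RGYB B=WBRB
After move 5 (F): F=BGOY U=WGWY R=ORGY D=WRYB L=OROG
Query 1: F[1] = G
Query 2: R[0] = O
Query 3: D[1] = R

Answer: G O R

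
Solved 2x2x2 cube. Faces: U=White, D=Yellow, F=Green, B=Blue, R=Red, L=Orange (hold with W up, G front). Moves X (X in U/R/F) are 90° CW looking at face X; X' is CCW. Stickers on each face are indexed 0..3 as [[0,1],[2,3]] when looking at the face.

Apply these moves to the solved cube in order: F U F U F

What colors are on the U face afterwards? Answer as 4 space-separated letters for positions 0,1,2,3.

After move 1 (F): F=GGGG U=WWOO R=WRWR D=RRYY L=OYOY
After move 2 (U): U=OWOW F=WRGG R=BBWR B=OYBB L=GGOY
After move 3 (F): F=GWGR U=OWYG R=OBWR D=WBYY L=GROR
After move 4 (U): U=YOGW F=OBGR R=OYWR B=GRBB L=GWOR
After move 5 (F): F=GORB U=YORW R=GYWR D=WOYY L=GWOB
Query: U face = YORW

Answer: Y O R W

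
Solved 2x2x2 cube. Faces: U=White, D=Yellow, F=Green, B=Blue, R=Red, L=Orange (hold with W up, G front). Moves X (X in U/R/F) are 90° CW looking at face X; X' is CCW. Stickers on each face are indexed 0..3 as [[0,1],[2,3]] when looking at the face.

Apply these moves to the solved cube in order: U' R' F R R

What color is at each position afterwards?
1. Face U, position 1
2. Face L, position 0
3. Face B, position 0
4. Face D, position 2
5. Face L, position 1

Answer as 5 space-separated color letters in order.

After move 1 (U'): U=WWWW F=OOGG R=GGRR B=RRBB L=BBOO
After move 2 (R'): R=GRGR U=WBWR F=OWGW D=YOYG B=YRYB
After move 3 (F): F=GOWW U=WBOB R=WRRR D=GGYG L=BYOO
After move 4 (R): R=RWRR U=WOOW F=GGWG D=GYYY B=BRBB
After move 5 (R): R=RRRW U=WGOG F=GYWY D=GBYB B=WROB
Query 1: U[1] = G
Query 2: L[0] = B
Query 3: B[0] = W
Query 4: D[2] = Y
Query 5: L[1] = Y

Answer: G B W Y Y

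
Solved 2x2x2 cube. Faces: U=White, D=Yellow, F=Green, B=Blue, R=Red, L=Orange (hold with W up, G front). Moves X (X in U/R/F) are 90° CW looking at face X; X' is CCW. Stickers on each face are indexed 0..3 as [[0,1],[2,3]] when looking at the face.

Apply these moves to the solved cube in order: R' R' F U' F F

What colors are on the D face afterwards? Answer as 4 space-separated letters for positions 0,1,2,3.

After move 1 (R'): R=RRRR U=WBWB F=GWGW D=YGYG B=YBYB
After move 2 (R'): R=RRRR U=WYWY F=GBGB D=YWYW B=GBGB
After move 3 (F): F=GGBB U=WYOO R=WRYR D=RRYW L=OYOW
After move 4 (U'): U=YOWO F=OYBB R=GGYR B=WRGB L=GBOW
After move 5 (F): F=BOBY U=YOWB R=WGOR D=YGYW L=GROR
After move 6 (F): F=BBYO U=YORR R=WGBR D=OWYW L=GYOG
Query: D face = OWYW

Answer: O W Y W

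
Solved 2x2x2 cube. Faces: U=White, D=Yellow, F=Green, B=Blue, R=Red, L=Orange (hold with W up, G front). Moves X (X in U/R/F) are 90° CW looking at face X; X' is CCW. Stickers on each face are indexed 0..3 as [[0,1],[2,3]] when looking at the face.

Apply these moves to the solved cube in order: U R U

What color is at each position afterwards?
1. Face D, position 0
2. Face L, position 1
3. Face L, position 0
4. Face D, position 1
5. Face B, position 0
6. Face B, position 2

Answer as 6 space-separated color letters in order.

After move 1 (U): U=WWWW F=RRGG R=BBRR B=OOBB L=GGOO
After move 2 (R): R=RBRB U=WRWG F=RYGY D=YBYO B=WOWB
After move 3 (U): U=WWGR F=RBGY R=WORB B=GGWB L=RYOO
Query 1: D[0] = Y
Query 2: L[1] = Y
Query 3: L[0] = R
Query 4: D[1] = B
Query 5: B[0] = G
Query 6: B[2] = W

Answer: Y Y R B G W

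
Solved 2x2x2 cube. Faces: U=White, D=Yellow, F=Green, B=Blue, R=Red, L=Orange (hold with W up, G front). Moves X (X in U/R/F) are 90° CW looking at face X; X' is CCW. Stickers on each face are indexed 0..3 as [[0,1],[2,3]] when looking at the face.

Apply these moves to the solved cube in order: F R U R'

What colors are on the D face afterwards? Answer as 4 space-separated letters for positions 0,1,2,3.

After move 1 (F): F=GGGG U=WWOO R=WRWR D=RRYY L=OYOY
After move 2 (R): R=WWRR U=WGOG F=GRGY D=RBYB B=OBWB
After move 3 (U): U=OWGG F=WWGY R=OBRR B=OYWB L=GROY
After move 4 (R'): R=BROR U=OWGO F=WWGG D=RWYY B=BYBB
Query: D face = RWYY

Answer: R W Y Y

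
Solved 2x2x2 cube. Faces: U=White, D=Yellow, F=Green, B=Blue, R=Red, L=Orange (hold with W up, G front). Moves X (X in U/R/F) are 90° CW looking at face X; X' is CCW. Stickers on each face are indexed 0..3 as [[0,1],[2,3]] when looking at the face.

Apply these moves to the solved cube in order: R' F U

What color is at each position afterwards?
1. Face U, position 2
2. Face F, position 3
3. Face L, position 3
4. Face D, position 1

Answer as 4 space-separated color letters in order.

Answer: O W G R

Derivation:
After move 1 (R'): R=RRRR U=WBWB F=GWGW D=YGYG B=YBYB
After move 2 (F): F=GGWW U=WBOO R=WRBR D=RRYG L=OYOG
After move 3 (U): U=OWOB F=WRWW R=YBBR B=OYYB L=GGOG
Query 1: U[2] = O
Query 2: F[3] = W
Query 3: L[3] = G
Query 4: D[1] = R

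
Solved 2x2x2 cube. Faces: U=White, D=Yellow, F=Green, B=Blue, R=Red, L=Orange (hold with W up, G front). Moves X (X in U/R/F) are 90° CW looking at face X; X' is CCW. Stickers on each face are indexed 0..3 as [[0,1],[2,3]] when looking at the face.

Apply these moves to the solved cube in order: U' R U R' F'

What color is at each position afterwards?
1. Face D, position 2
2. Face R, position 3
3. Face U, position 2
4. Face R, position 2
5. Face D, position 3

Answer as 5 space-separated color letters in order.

After move 1 (U'): U=WWWW F=OOGG R=GGRR B=RRBB L=BBOO
After move 2 (R): R=RGRG U=WOWG F=OYGY D=YBYR B=WRWB
After move 3 (U): U=WWGO F=RGGY R=WRRG B=BBWB L=OYOO
After move 4 (R'): R=RGWR U=WWGB F=RWGO D=YGYY B=RBBB
After move 5 (F'): F=WORG U=WWRW R=GGYR D=YOYY L=OBOG
Query 1: D[2] = Y
Query 2: R[3] = R
Query 3: U[2] = R
Query 4: R[2] = Y
Query 5: D[3] = Y

Answer: Y R R Y Y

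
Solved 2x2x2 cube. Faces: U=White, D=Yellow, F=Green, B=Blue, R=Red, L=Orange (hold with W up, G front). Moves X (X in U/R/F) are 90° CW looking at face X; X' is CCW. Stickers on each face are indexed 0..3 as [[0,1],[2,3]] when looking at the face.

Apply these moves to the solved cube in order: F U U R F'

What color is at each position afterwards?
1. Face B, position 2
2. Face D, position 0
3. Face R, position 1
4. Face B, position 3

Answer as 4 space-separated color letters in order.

After move 1 (F): F=GGGG U=WWOO R=WRWR D=RRYY L=OYOY
After move 2 (U): U=OWOW F=WRGG R=BBWR B=OYBB L=GGOY
After move 3 (U): U=OOWW F=BBGG R=OYWR B=GGBB L=WROY
After move 4 (R): R=WORY U=OBWG F=BRGY D=RBYG B=WGOB
After move 5 (F'): F=RYBG U=OBWR R=BORY D=RYYG L=WGOW
Query 1: B[2] = O
Query 2: D[0] = R
Query 3: R[1] = O
Query 4: B[3] = B

Answer: O R O B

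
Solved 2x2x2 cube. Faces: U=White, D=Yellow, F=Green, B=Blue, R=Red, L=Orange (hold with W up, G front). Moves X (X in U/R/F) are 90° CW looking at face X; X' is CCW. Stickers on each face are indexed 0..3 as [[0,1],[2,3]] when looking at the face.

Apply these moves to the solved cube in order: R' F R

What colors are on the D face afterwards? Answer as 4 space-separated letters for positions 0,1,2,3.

Answer: R Y Y Y

Derivation:
After move 1 (R'): R=RRRR U=WBWB F=GWGW D=YGYG B=YBYB
After move 2 (F): F=GGWW U=WBOO R=WRBR D=RRYG L=OYOG
After move 3 (R): R=BWRR U=WGOW F=GRWG D=RYYY B=OBBB
Query: D face = RYYY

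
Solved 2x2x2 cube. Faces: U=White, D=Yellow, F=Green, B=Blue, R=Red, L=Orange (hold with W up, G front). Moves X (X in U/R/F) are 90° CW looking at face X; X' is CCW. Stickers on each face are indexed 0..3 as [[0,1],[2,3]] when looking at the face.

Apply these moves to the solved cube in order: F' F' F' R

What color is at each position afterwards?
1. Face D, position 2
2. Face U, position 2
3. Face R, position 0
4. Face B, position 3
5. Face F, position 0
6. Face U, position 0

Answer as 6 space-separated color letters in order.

Answer: Y O W B G W

Derivation:
After move 1 (F'): F=GGGG U=WWRR R=YRYR D=OOYY L=OWOW
After move 2 (F'): F=GGGG U=WWYY R=OROR D=WWYY L=OROR
After move 3 (F'): F=GGGG U=WWOO R=WRWR D=RRYY L=OYOY
After move 4 (R): R=WWRR U=WGOG F=GRGY D=RBYB B=OBWB
Query 1: D[2] = Y
Query 2: U[2] = O
Query 3: R[0] = W
Query 4: B[3] = B
Query 5: F[0] = G
Query 6: U[0] = W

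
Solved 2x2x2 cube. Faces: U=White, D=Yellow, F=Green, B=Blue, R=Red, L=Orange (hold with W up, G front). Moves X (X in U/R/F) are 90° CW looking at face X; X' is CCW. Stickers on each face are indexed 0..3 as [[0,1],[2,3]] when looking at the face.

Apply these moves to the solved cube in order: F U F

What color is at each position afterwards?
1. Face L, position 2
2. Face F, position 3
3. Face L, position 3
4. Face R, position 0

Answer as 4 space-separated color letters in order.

After move 1 (F): F=GGGG U=WWOO R=WRWR D=RRYY L=OYOY
After move 2 (U): U=OWOW F=WRGG R=BBWR B=OYBB L=GGOY
After move 3 (F): F=GWGR U=OWYG R=OBWR D=WBYY L=GROR
Query 1: L[2] = O
Query 2: F[3] = R
Query 3: L[3] = R
Query 4: R[0] = O

Answer: O R R O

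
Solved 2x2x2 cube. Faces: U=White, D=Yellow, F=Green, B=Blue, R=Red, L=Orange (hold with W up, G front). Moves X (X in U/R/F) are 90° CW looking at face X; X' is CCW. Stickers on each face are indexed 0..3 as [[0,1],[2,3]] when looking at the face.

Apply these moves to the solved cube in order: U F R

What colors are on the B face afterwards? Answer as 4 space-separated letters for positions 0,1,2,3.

Answer: G O W B

Derivation:
After move 1 (U): U=WWWW F=RRGG R=BBRR B=OOBB L=GGOO
After move 2 (F): F=GRGR U=WWOG R=WBWR D=RBYY L=GYOY
After move 3 (R): R=WWRB U=WROR F=GBGY D=RBYO B=GOWB
Query: B face = GOWB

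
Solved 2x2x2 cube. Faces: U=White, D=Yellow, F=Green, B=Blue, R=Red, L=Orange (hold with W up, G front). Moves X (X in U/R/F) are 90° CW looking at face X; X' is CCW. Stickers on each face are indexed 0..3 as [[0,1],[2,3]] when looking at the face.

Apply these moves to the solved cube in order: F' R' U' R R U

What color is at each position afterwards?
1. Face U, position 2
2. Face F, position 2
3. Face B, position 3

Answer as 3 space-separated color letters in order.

After move 1 (F'): F=GGGG U=WWRR R=YRYR D=OOYY L=OWOW
After move 2 (R'): R=RRYY U=WBRB F=GWGR D=OGYG B=YBOB
After move 3 (U'): U=BBWR F=OWGR R=GWYY B=RROB L=YBOW
After move 4 (R): R=YGYW U=BWWR F=OGGG D=OOYR B=RRBB
After move 5 (R): R=YYWG U=BGWG F=OOGR D=OBYR B=RRWB
After move 6 (U): U=WBGG F=YYGR R=RRWG B=YBWB L=OOOW
Query 1: U[2] = G
Query 2: F[2] = G
Query 3: B[3] = B

Answer: G G B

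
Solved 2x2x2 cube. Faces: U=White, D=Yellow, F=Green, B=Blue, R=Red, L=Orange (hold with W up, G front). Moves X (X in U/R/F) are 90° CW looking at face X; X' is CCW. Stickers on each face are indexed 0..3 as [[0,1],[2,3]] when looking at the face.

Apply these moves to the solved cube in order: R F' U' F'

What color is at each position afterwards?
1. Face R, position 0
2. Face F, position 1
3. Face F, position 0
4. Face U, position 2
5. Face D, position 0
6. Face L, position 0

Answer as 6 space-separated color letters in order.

After move 1 (R): R=RRRR U=WGWG F=GYGY D=YBYB B=WBWB
After move 2 (F'): F=YYGG U=WGRR R=BRYR D=OOYB L=OGOW
After move 3 (U'): U=GRWR F=OGGG R=YYYR B=BRWB L=WBOW
After move 4 (F'): F=GGOG U=GRYY R=OYOR D=BWYB L=WROW
Query 1: R[0] = O
Query 2: F[1] = G
Query 3: F[0] = G
Query 4: U[2] = Y
Query 5: D[0] = B
Query 6: L[0] = W

Answer: O G G Y B W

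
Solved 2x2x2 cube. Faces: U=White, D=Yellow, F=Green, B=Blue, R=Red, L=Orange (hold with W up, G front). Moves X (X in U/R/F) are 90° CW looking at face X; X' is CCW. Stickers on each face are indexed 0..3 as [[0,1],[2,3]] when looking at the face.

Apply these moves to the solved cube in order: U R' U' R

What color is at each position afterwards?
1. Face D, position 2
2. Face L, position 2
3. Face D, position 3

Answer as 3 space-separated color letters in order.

After move 1 (U): U=WWWW F=RRGG R=BBRR B=OOBB L=GGOO
After move 2 (R'): R=BRBR U=WBWO F=RWGW D=YRYG B=YOYB
After move 3 (U'): U=BOWW F=GGGW R=RWBR B=BRYB L=YOOO
After move 4 (R): R=BRRW U=BGWW F=GRGG D=YYYB B=WROB
Query 1: D[2] = Y
Query 2: L[2] = O
Query 3: D[3] = B

Answer: Y O B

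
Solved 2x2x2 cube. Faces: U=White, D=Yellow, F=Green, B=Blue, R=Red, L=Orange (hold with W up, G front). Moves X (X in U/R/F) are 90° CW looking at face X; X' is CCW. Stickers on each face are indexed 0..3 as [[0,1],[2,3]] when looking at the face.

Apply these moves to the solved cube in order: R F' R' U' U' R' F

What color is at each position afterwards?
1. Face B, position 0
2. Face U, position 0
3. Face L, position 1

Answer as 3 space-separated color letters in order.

Answer: G W O

Derivation:
After move 1 (R): R=RRRR U=WGWG F=GYGY D=YBYB B=WBWB
After move 2 (F'): F=YYGG U=WGRR R=BRYR D=OOYB L=OGOW
After move 3 (R'): R=RRBY U=WWRW F=YGGR D=OYYG B=BBOB
After move 4 (U'): U=WWWR F=OGGR R=YGBY B=RROB L=BBOW
After move 5 (U'): U=WRWW F=BBGR R=OGBY B=YGOB L=RROW
After move 6 (R'): R=GYOB U=WOWY F=BRGW D=OBYR B=GGYB
After move 7 (F): F=GBWR U=WOWR R=WYYB D=OGYR L=ROOB
Query 1: B[0] = G
Query 2: U[0] = W
Query 3: L[1] = O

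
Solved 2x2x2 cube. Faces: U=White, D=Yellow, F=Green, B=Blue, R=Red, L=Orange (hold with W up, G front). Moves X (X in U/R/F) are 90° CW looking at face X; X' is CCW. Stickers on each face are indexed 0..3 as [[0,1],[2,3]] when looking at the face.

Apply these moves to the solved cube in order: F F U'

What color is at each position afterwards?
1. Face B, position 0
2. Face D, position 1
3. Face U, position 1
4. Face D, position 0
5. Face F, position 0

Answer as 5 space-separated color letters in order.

Answer: O W Y W O

Derivation:
After move 1 (F): F=GGGG U=WWOO R=WRWR D=RRYY L=OYOY
After move 2 (F): F=GGGG U=WWYY R=OROR D=WWYY L=OROR
After move 3 (U'): U=WYWY F=ORGG R=GGOR B=ORBB L=BBOR
Query 1: B[0] = O
Query 2: D[1] = W
Query 3: U[1] = Y
Query 4: D[0] = W
Query 5: F[0] = O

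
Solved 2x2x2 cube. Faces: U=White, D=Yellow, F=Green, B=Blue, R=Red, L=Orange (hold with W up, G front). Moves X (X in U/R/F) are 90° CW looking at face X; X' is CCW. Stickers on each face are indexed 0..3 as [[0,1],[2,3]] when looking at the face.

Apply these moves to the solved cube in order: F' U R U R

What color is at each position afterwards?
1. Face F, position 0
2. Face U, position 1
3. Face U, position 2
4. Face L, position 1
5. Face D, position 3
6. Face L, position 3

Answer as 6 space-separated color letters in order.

Answer: Y B G O G W

Derivation:
After move 1 (F'): F=GGGG U=WWRR R=YRYR D=OOYY L=OWOW
After move 2 (U): U=RWRW F=YRGG R=BBYR B=OWBB L=GGOW
After move 3 (R): R=YBRB U=RRRG F=YOGY D=OBYO B=WWWB
After move 4 (U): U=RRGR F=YBGY R=WWRB B=GGWB L=YOOW
After move 5 (R): R=RWBW U=RBGY F=YBGO D=OWYG B=RGRB
Query 1: F[0] = Y
Query 2: U[1] = B
Query 3: U[2] = G
Query 4: L[1] = O
Query 5: D[3] = G
Query 6: L[3] = W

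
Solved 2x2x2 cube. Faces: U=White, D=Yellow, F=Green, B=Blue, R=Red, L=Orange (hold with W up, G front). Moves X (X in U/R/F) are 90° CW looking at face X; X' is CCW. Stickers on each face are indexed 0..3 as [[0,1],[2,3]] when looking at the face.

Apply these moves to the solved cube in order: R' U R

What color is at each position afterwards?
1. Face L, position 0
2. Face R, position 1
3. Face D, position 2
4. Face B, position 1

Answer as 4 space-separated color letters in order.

After move 1 (R'): R=RRRR U=WBWB F=GWGW D=YGYG B=YBYB
After move 2 (U): U=WWBB F=RRGW R=YBRR B=OOYB L=GWOO
After move 3 (R): R=RYRB U=WRBW F=RGGG D=YYYO B=BOWB
Query 1: L[0] = G
Query 2: R[1] = Y
Query 3: D[2] = Y
Query 4: B[1] = O

Answer: G Y Y O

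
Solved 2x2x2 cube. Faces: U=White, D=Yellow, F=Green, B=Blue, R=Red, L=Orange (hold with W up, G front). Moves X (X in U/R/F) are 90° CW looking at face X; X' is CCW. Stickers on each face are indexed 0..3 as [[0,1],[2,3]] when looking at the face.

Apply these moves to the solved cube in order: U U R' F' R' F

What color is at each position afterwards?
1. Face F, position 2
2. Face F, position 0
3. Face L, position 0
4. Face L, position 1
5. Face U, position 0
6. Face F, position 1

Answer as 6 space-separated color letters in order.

Answer: O B R R W W

Derivation:
After move 1 (U): U=WWWW F=RRGG R=BBRR B=OOBB L=GGOO
After move 2 (U): U=WWWW F=BBGG R=OORR B=GGBB L=RROO
After move 3 (R'): R=OROR U=WBWG F=BWGW D=YBYG B=YGYB
After move 4 (F'): F=WWBG U=WBOO R=BRYR D=ROYG L=RGOW
After move 5 (R'): R=RRBY U=WYOY F=WBBO D=RWYG B=GGOB
After move 6 (F): F=BWOB U=WYWG R=ORYY D=BRYG L=RROW
Query 1: F[2] = O
Query 2: F[0] = B
Query 3: L[0] = R
Query 4: L[1] = R
Query 5: U[0] = W
Query 6: F[1] = W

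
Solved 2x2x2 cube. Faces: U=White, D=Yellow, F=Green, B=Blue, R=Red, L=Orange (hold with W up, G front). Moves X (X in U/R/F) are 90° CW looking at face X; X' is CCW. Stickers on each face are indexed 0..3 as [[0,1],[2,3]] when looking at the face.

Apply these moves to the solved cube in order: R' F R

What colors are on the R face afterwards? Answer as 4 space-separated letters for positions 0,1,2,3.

After move 1 (R'): R=RRRR U=WBWB F=GWGW D=YGYG B=YBYB
After move 2 (F): F=GGWW U=WBOO R=WRBR D=RRYG L=OYOG
After move 3 (R): R=BWRR U=WGOW F=GRWG D=RYYY B=OBBB
Query: R face = BWRR

Answer: B W R R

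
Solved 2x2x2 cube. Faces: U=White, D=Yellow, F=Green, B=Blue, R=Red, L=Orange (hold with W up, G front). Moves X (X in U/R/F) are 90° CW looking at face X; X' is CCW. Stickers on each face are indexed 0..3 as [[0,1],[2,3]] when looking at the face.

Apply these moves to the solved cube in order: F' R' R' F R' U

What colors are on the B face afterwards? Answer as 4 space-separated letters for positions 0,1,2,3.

Answer: O O R B

Derivation:
After move 1 (F'): F=GGGG U=WWRR R=YRYR D=OOYY L=OWOW
After move 2 (R'): R=RRYY U=WBRB F=GWGR D=OGYG B=YBOB
After move 3 (R'): R=RYRY U=WORY F=GBGB D=OWYR B=GBGB
After move 4 (F): F=GGBB U=WOWW R=RYYY D=RRYR L=OOOW
After move 5 (R'): R=YYRY U=WGWG F=GOBW D=RGYB B=RBRB
After move 6 (U): U=WWGG F=YYBW R=RBRY B=OORB L=GOOW
Query: B face = OORB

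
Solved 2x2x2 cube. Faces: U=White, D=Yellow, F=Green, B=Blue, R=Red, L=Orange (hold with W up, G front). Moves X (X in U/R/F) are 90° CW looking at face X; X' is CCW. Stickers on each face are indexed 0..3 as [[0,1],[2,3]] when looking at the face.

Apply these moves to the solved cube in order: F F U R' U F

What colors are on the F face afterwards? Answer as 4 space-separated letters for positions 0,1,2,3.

After move 1 (F): F=GGGG U=WWOO R=WRWR D=RRYY L=OYOY
After move 2 (F): F=GGGG U=WWYY R=OROR D=WWYY L=OROR
After move 3 (U): U=YWYW F=ORGG R=BBOR B=ORBB L=GGOR
After move 4 (R'): R=BRBO U=YBYO F=OWGW D=WRYG B=YRWB
After move 5 (U): U=YYOB F=BRGW R=YRBO B=GGWB L=OWOR
After move 6 (F): F=GBWR U=YYRW R=ORBO D=BYYG L=OWOR
Query: F face = GBWR

Answer: G B W R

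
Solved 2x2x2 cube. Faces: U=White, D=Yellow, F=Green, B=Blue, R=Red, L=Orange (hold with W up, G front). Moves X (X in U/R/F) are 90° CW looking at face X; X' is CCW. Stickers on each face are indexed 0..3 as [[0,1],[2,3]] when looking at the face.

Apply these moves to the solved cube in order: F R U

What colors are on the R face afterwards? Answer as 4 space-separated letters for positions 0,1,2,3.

After move 1 (F): F=GGGG U=WWOO R=WRWR D=RRYY L=OYOY
After move 2 (R): R=WWRR U=WGOG F=GRGY D=RBYB B=OBWB
After move 3 (U): U=OWGG F=WWGY R=OBRR B=OYWB L=GROY
Query: R face = OBRR

Answer: O B R R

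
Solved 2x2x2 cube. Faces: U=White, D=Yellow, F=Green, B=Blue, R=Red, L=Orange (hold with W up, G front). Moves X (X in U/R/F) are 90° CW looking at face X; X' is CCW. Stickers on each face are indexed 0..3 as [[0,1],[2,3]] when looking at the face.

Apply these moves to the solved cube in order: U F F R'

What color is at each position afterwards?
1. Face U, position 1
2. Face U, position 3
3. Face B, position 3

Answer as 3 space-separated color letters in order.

After move 1 (U): U=WWWW F=RRGG R=BBRR B=OOBB L=GGOO
After move 2 (F): F=GRGR U=WWOG R=WBWR D=RBYY L=GYOY
After move 3 (F): F=GGRR U=WWYY R=OBGR D=WWYY L=GROB
After move 4 (R'): R=BROG U=WBYO F=GWRY D=WGYR B=YOWB
Query 1: U[1] = B
Query 2: U[3] = O
Query 3: B[3] = B

Answer: B O B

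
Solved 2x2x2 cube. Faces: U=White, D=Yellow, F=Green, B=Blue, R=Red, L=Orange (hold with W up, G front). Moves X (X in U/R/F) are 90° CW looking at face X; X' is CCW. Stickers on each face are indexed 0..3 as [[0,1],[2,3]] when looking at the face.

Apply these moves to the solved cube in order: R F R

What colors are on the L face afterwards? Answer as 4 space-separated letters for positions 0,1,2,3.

Answer: O Y O B

Derivation:
After move 1 (R): R=RRRR U=WGWG F=GYGY D=YBYB B=WBWB
After move 2 (F): F=GGYY U=WGOO R=WRGR D=RRYB L=OYOB
After move 3 (R): R=GWRR U=WGOY F=GRYB D=RWYW B=OBGB
Query: L face = OYOB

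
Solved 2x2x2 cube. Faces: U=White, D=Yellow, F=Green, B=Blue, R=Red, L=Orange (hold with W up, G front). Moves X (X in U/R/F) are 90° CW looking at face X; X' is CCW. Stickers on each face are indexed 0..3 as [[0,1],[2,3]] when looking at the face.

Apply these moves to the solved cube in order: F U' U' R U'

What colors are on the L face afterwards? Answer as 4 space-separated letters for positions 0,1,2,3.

Answer: W G O Y

Derivation:
After move 1 (F): F=GGGG U=WWOO R=WRWR D=RRYY L=OYOY
After move 2 (U'): U=WOWO F=OYGG R=GGWR B=WRBB L=BBOY
After move 3 (U'): U=OOWW F=BBGG R=OYWR B=GGBB L=WROY
After move 4 (R): R=WORY U=OBWG F=BRGY D=RBYG B=WGOB
After move 5 (U'): U=BGOW F=WRGY R=BRRY B=WOOB L=WGOY
Query: L face = WGOY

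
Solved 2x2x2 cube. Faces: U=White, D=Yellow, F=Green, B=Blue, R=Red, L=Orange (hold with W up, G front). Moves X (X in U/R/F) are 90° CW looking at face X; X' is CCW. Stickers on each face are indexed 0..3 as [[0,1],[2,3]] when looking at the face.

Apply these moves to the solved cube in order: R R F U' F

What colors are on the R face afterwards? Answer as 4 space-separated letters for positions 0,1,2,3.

After move 1 (R): R=RRRR U=WGWG F=GYGY D=YBYB B=WBWB
After move 2 (R): R=RRRR U=WYWY F=GBGB D=YWYW B=GBGB
After move 3 (F): F=GGBB U=WYOO R=WRYR D=RRYW L=OYOW
After move 4 (U'): U=YOWO F=OYBB R=GGYR B=WRGB L=GBOW
After move 5 (F): F=BOBY U=YOWB R=WGOR D=YGYW L=GROR
Query: R face = WGOR

Answer: W G O R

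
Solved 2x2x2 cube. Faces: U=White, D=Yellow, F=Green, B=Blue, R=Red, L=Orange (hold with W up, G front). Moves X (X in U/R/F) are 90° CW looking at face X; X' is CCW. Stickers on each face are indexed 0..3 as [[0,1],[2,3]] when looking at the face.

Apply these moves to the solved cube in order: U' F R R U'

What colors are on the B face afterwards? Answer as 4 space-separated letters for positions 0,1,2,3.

Answer: R W O B

Derivation:
After move 1 (U'): U=WWWW F=OOGG R=GGRR B=RRBB L=BBOO
After move 2 (F): F=GOGO U=WWOB R=WGWR D=RGYY L=BYOY
After move 3 (R): R=WWRG U=WOOO F=GGGY D=RBYR B=BRWB
After move 4 (R): R=RWGW U=WGOY F=GBGR D=RWYB B=OROB
After move 5 (U'): U=GYWO F=BYGR R=GBGW B=RWOB L=OROY
Query: B face = RWOB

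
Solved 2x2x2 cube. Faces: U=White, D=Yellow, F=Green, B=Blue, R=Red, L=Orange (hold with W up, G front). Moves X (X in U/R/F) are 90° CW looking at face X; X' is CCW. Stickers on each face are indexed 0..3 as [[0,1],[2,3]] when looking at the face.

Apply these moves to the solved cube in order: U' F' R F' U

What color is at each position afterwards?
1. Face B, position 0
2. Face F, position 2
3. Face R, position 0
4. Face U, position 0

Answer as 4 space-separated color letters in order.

Answer: B O R Y

Derivation:
After move 1 (U'): U=WWWW F=OOGG R=GGRR B=RRBB L=BBOO
After move 2 (F'): F=OGOG U=WWGR R=YGYR D=BOYY L=BWOW
After move 3 (R): R=YYRG U=WGGG F=OOOY D=BBYR B=RRWB
After move 4 (F'): F=OYOO U=WGYR R=BYBG D=WWYR L=BGOG
After move 5 (U): U=YWRG F=BYOO R=RRBG B=BGWB L=OYOG
Query 1: B[0] = B
Query 2: F[2] = O
Query 3: R[0] = R
Query 4: U[0] = Y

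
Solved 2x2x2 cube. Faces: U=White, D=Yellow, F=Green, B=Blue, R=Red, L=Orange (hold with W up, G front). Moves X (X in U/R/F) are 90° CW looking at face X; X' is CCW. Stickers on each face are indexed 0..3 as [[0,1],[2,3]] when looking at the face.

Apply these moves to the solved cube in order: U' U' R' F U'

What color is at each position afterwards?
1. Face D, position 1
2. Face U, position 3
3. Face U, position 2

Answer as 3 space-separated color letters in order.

Answer: O O W

Derivation:
After move 1 (U'): U=WWWW F=OOGG R=GGRR B=RRBB L=BBOO
After move 2 (U'): U=WWWW F=BBGG R=OORR B=GGBB L=RROO
After move 3 (R'): R=OROR U=WBWG F=BWGW D=YBYG B=YGYB
After move 4 (F): F=GBWW U=WBOR R=WRGR D=OOYG L=RYOB
After move 5 (U'): U=BRWO F=RYWW R=GBGR B=WRYB L=YGOB
Query 1: D[1] = O
Query 2: U[3] = O
Query 3: U[2] = W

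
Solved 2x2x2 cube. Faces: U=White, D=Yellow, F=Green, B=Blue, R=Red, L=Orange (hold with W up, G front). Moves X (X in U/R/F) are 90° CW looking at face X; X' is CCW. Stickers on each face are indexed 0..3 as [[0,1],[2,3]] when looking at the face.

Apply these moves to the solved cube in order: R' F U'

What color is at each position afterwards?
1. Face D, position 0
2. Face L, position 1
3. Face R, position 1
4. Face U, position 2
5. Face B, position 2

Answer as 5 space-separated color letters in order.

Answer: R B G W Y

Derivation:
After move 1 (R'): R=RRRR U=WBWB F=GWGW D=YGYG B=YBYB
After move 2 (F): F=GGWW U=WBOO R=WRBR D=RRYG L=OYOG
After move 3 (U'): U=BOWO F=OYWW R=GGBR B=WRYB L=YBOG
Query 1: D[0] = R
Query 2: L[1] = B
Query 3: R[1] = G
Query 4: U[2] = W
Query 5: B[2] = Y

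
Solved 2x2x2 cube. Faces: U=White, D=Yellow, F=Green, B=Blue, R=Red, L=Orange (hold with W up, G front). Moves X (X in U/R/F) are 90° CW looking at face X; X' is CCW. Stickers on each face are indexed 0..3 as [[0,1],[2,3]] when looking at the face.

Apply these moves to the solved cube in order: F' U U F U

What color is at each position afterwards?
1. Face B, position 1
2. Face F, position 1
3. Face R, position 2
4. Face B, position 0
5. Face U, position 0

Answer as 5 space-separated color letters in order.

After move 1 (F'): F=GGGG U=WWRR R=YRYR D=OOYY L=OWOW
After move 2 (U): U=RWRW F=YRGG R=BBYR B=OWBB L=GGOW
After move 3 (U): U=RRWW F=BBGG R=OWYR B=GGBB L=YROW
After move 4 (F): F=GBGB U=RRWR R=WWWR D=YOYY L=YOOO
After move 5 (U): U=WRRR F=WWGB R=GGWR B=YOBB L=GBOO
Query 1: B[1] = O
Query 2: F[1] = W
Query 3: R[2] = W
Query 4: B[0] = Y
Query 5: U[0] = W

Answer: O W W Y W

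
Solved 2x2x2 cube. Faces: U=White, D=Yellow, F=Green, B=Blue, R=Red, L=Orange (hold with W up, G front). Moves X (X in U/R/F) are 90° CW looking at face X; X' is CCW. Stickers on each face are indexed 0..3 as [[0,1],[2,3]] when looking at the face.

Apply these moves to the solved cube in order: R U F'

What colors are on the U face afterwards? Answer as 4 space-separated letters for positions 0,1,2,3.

After move 1 (R): R=RRRR U=WGWG F=GYGY D=YBYB B=WBWB
After move 2 (U): U=WWGG F=RRGY R=WBRR B=OOWB L=GYOO
After move 3 (F'): F=RYRG U=WWWR R=BBYR D=YOYB L=GGOG
Query: U face = WWWR

Answer: W W W R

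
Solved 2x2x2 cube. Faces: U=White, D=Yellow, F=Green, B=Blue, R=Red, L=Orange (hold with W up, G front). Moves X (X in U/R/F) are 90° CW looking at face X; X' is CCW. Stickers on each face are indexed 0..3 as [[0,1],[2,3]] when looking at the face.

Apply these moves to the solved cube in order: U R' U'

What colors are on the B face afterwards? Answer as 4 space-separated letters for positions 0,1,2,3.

Answer: B R Y B

Derivation:
After move 1 (U): U=WWWW F=RRGG R=BBRR B=OOBB L=GGOO
After move 2 (R'): R=BRBR U=WBWO F=RWGW D=YRYG B=YOYB
After move 3 (U'): U=BOWW F=GGGW R=RWBR B=BRYB L=YOOO
Query: B face = BRYB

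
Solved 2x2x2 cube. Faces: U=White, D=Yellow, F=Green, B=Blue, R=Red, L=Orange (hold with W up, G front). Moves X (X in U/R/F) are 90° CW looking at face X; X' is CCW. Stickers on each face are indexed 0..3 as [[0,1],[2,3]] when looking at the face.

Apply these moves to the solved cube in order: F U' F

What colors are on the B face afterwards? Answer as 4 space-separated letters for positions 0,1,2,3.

After move 1 (F): F=GGGG U=WWOO R=WRWR D=RRYY L=OYOY
After move 2 (U'): U=WOWO F=OYGG R=GGWR B=WRBB L=BBOY
After move 3 (F): F=GOGY U=WOYB R=WGOR D=WGYY L=BROR
Query: B face = WRBB

Answer: W R B B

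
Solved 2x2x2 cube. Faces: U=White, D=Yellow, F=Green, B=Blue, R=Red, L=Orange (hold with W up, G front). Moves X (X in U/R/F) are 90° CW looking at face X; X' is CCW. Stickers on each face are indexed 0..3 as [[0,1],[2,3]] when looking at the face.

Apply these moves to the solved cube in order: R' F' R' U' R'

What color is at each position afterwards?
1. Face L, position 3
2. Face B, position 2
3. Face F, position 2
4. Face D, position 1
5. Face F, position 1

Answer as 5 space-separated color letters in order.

After move 1 (R'): R=RRRR U=WBWB F=GWGW D=YGYG B=YBYB
After move 2 (F'): F=WWGG U=WBRR R=GRYR D=OOYG L=OBOW
After move 3 (R'): R=RRGY U=WYRY F=WBGR D=OWYG B=GBOB
After move 4 (U'): U=YYWR F=OBGR R=WBGY B=RROB L=GBOW
After move 5 (R'): R=BYWG U=YOWR F=OYGR D=OBYR B=GRWB
Query 1: L[3] = W
Query 2: B[2] = W
Query 3: F[2] = G
Query 4: D[1] = B
Query 5: F[1] = Y

Answer: W W G B Y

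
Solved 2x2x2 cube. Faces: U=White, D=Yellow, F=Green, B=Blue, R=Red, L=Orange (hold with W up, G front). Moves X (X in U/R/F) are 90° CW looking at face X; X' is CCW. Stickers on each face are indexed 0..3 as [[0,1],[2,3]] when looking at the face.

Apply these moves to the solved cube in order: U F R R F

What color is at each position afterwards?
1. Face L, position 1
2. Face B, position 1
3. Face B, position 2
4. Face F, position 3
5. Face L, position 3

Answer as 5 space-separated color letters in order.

After move 1 (U): U=WWWW F=RRGG R=BBRR B=OOBB L=GGOO
After move 2 (F): F=GRGR U=WWOG R=WBWR D=RBYY L=GYOY
After move 3 (R): R=WWRB U=WROR F=GBGY D=RBYO B=GOWB
After move 4 (R): R=RWBW U=WBOY F=GBGO D=RWYG B=RORB
After move 5 (F): F=GGOB U=WBYY R=OWYW D=BRYG L=GROW
Query 1: L[1] = R
Query 2: B[1] = O
Query 3: B[2] = R
Query 4: F[3] = B
Query 5: L[3] = W

Answer: R O R B W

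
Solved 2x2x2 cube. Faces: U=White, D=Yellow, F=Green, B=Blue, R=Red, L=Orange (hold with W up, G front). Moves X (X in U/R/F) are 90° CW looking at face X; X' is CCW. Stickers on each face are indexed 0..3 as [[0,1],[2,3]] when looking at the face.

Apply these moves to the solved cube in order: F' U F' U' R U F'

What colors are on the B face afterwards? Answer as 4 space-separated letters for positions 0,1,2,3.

After move 1 (F'): F=GGGG U=WWRR R=YRYR D=OOYY L=OWOW
After move 2 (U): U=RWRW F=YRGG R=BBYR B=OWBB L=GGOW
After move 3 (F'): F=RGYG U=RWBY R=OBOR D=GWYY L=GWOR
After move 4 (U'): U=WYRB F=GWYG R=RGOR B=OBBB L=OWOR
After move 5 (R): R=ORRG U=WWRG F=GWYY D=GBYO B=BBYB
After move 6 (U): U=RWGW F=ORYY R=BBRG B=OWYB L=GWOR
After move 7 (F'): F=RYOY U=RWBR R=BBGG D=WRYO L=GWOG
Query: B face = OWYB

Answer: O W Y B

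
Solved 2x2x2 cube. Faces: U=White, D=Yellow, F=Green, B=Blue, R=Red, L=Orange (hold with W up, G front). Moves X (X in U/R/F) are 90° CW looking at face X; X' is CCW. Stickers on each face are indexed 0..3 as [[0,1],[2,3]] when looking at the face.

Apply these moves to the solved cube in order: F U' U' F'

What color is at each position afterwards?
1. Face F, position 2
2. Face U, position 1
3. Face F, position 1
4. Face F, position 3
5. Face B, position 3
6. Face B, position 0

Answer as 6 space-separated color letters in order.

After move 1 (F): F=GGGG U=WWOO R=WRWR D=RRYY L=OYOY
After move 2 (U'): U=WOWO F=OYGG R=GGWR B=WRBB L=BBOY
After move 3 (U'): U=OOWW F=BBGG R=OYWR B=GGBB L=WROY
After move 4 (F'): F=BGBG U=OOOW R=RYRR D=RYYY L=WWOW
Query 1: F[2] = B
Query 2: U[1] = O
Query 3: F[1] = G
Query 4: F[3] = G
Query 5: B[3] = B
Query 6: B[0] = G

Answer: B O G G B G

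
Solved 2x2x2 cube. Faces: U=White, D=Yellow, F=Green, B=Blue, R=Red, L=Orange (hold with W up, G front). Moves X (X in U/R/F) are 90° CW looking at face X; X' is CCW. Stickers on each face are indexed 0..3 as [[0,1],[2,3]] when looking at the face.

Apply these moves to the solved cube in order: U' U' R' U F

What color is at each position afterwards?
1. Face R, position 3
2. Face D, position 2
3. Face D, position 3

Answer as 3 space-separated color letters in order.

Answer: R Y G

Derivation:
After move 1 (U'): U=WWWW F=OOGG R=GGRR B=RRBB L=BBOO
After move 2 (U'): U=WWWW F=BBGG R=OORR B=GGBB L=RROO
After move 3 (R'): R=OROR U=WBWG F=BWGW D=YBYG B=YGYB
After move 4 (U): U=WWGB F=ORGW R=YGOR B=RRYB L=BWOO
After move 5 (F): F=GOWR U=WWOW R=GGBR D=OYYG L=BYOB
Query 1: R[3] = R
Query 2: D[2] = Y
Query 3: D[3] = G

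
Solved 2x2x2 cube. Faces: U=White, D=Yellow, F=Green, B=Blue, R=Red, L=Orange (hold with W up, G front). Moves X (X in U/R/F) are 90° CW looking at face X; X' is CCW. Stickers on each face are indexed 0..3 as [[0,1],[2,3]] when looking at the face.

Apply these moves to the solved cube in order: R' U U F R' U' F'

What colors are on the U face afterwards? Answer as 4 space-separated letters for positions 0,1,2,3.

After move 1 (R'): R=RRRR U=WBWB F=GWGW D=YGYG B=YBYB
After move 2 (U): U=WWBB F=RRGW R=YBRR B=OOYB L=GWOO
After move 3 (U): U=BWBW F=YBGW R=OORR B=GWYB L=RROO
After move 4 (F): F=GYWB U=BWOR R=BOWR D=ROYG L=RYOG
After move 5 (R'): R=ORBW U=BYOG F=GWWR D=RYYB B=GWOB
After move 6 (U'): U=YGBO F=RYWR R=GWBW B=OROB L=GWOG
After move 7 (F'): F=YRRW U=YGGB R=YWRW D=WGYB L=GOOB
Query: U face = YGGB

Answer: Y G G B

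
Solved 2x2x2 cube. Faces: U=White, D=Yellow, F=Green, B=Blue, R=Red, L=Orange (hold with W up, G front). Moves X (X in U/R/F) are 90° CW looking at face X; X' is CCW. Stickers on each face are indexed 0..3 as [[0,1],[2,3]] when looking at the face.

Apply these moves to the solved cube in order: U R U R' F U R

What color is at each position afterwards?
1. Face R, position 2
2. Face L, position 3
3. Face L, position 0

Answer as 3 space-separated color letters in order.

Answer: R B G

Derivation:
After move 1 (U): U=WWWW F=RRGG R=BBRR B=OOBB L=GGOO
After move 2 (R): R=RBRB U=WRWG F=RYGY D=YBYO B=WOWB
After move 3 (U): U=WWGR F=RBGY R=WORB B=GGWB L=RYOO
After move 4 (R'): R=OBWR U=WWGG F=RWGR D=YBYY B=OGBB
After move 5 (F): F=GRRW U=WWOY R=GBGR D=WOYY L=RYOB
After move 6 (U): U=OWYW F=GBRW R=OGGR B=RYBB L=GROB
After move 7 (R): R=GORG U=OBYW F=GORY D=WBYR B=WYWB
Query 1: R[2] = R
Query 2: L[3] = B
Query 3: L[0] = G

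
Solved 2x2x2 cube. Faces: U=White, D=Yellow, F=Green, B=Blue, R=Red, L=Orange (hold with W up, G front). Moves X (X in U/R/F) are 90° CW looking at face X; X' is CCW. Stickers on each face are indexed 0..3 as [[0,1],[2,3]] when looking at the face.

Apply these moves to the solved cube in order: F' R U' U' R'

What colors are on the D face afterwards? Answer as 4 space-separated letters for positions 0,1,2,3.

After move 1 (F'): F=GGGG U=WWRR R=YRYR D=OOYY L=OWOW
After move 2 (R): R=YYRR U=WGRG F=GOGY D=OBYB B=RBWB
After move 3 (U'): U=GGWR F=OWGY R=GORR B=YYWB L=RBOW
After move 4 (U'): U=GRGW F=RBGY R=OWRR B=GOWB L=YYOW
After move 5 (R'): R=WROR U=GWGG F=RRGW D=OBYY B=BOBB
Query: D face = OBYY

Answer: O B Y Y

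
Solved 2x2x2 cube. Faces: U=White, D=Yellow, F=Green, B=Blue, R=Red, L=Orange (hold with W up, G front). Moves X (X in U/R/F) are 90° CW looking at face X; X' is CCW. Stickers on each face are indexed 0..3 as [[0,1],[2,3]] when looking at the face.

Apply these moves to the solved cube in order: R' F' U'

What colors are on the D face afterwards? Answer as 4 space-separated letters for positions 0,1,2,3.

After move 1 (R'): R=RRRR U=WBWB F=GWGW D=YGYG B=YBYB
After move 2 (F'): F=WWGG U=WBRR R=GRYR D=OOYG L=OBOW
After move 3 (U'): U=BRWR F=OBGG R=WWYR B=GRYB L=YBOW
Query: D face = OOYG

Answer: O O Y G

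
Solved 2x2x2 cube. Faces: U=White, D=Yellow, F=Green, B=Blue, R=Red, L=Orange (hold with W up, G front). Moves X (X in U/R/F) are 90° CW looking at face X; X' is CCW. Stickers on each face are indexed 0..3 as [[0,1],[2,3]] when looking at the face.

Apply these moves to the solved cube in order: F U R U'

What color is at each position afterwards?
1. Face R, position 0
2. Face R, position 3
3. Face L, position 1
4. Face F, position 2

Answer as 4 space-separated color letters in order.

Answer: W B Y G

Derivation:
After move 1 (F): F=GGGG U=WWOO R=WRWR D=RRYY L=OYOY
After move 2 (U): U=OWOW F=WRGG R=BBWR B=OYBB L=GGOY
After move 3 (R): R=WBRB U=OROG F=WRGY D=RBYO B=WYWB
After move 4 (U'): U=RGOO F=GGGY R=WRRB B=WBWB L=WYOY
Query 1: R[0] = W
Query 2: R[3] = B
Query 3: L[1] = Y
Query 4: F[2] = G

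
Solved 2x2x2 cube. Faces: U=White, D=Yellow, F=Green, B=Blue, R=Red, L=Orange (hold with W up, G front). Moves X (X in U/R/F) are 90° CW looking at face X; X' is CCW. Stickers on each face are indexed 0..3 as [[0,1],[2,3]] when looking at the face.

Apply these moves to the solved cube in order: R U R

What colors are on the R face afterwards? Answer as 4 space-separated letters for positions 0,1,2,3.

After move 1 (R): R=RRRR U=WGWG F=GYGY D=YBYB B=WBWB
After move 2 (U): U=WWGG F=RRGY R=WBRR B=OOWB L=GYOO
After move 3 (R): R=RWRB U=WRGY F=RBGB D=YWYO B=GOWB
Query: R face = RWRB

Answer: R W R B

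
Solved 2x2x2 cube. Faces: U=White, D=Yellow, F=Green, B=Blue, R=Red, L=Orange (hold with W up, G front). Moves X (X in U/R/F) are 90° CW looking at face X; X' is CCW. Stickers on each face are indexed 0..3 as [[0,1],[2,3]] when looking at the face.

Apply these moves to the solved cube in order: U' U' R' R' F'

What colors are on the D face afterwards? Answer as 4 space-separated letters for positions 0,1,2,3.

After move 1 (U'): U=WWWW F=OOGG R=GGRR B=RRBB L=BBOO
After move 2 (U'): U=WWWW F=BBGG R=OORR B=GGBB L=RROO
After move 3 (R'): R=OROR U=WBWG F=BWGW D=YBYG B=YGYB
After move 4 (R'): R=RROO U=WYWY F=BBGG D=YWYW B=GGBB
After move 5 (F'): F=BGBG U=WYRO R=WRYO D=ROYW L=RYOW
Query: D face = ROYW

Answer: R O Y W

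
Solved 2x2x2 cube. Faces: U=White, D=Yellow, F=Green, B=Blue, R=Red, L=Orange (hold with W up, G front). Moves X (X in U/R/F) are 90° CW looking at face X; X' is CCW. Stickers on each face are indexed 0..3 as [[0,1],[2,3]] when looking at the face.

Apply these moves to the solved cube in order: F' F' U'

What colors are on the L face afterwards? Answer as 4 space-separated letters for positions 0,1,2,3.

After move 1 (F'): F=GGGG U=WWRR R=YRYR D=OOYY L=OWOW
After move 2 (F'): F=GGGG U=WWYY R=OROR D=WWYY L=OROR
After move 3 (U'): U=WYWY F=ORGG R=GGOR B=ORBB L=BBOR
Query: L face = BBOR

Answer: B B O R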